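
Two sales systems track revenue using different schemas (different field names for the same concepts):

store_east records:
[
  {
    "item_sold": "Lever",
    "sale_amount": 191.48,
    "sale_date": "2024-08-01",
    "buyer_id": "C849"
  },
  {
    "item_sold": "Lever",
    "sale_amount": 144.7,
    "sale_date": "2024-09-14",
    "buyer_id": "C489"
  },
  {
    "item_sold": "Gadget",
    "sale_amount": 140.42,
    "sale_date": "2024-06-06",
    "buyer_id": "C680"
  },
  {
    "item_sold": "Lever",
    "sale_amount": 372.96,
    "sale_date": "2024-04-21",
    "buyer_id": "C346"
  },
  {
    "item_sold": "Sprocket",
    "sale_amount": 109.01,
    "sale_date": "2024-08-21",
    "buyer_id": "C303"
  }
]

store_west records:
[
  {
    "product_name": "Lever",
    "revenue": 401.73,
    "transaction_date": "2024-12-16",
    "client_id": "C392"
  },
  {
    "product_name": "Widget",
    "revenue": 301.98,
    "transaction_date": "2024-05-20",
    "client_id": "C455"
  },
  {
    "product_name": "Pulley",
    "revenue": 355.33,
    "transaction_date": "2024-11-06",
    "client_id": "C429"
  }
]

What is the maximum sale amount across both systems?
401.73

Reconcile: "sale_amount" (store_east) = "revenue" (store_west) = sale amount

Maximum in store_east: 372.96
Maximum in store_west: 401.73

Overall maximum: max(372.96, 401.73) = 401.73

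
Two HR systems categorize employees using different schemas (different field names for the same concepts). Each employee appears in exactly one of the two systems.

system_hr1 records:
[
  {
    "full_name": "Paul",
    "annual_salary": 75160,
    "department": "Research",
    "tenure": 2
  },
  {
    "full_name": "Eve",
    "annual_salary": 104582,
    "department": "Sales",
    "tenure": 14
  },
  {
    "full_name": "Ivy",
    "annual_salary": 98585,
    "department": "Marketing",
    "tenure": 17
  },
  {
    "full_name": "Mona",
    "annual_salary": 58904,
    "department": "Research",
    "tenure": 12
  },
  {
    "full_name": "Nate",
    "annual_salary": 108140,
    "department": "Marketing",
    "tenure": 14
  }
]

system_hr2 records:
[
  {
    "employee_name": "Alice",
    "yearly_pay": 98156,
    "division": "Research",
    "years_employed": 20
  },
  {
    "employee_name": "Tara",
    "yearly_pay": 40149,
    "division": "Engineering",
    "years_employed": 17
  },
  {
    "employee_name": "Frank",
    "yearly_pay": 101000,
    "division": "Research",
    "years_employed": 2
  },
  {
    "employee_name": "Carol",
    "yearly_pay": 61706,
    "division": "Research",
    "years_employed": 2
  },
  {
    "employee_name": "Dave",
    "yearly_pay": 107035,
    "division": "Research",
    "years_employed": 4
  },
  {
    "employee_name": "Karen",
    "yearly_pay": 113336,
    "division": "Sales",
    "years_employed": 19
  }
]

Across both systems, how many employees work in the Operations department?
0

Schema mapping: "department" (system_hr1) = "division" (system_hr2) = department

Operations employees in system_hr1: 0
Operations employees in system_hr2: 0

Total in Operations: 0 + 0 = 0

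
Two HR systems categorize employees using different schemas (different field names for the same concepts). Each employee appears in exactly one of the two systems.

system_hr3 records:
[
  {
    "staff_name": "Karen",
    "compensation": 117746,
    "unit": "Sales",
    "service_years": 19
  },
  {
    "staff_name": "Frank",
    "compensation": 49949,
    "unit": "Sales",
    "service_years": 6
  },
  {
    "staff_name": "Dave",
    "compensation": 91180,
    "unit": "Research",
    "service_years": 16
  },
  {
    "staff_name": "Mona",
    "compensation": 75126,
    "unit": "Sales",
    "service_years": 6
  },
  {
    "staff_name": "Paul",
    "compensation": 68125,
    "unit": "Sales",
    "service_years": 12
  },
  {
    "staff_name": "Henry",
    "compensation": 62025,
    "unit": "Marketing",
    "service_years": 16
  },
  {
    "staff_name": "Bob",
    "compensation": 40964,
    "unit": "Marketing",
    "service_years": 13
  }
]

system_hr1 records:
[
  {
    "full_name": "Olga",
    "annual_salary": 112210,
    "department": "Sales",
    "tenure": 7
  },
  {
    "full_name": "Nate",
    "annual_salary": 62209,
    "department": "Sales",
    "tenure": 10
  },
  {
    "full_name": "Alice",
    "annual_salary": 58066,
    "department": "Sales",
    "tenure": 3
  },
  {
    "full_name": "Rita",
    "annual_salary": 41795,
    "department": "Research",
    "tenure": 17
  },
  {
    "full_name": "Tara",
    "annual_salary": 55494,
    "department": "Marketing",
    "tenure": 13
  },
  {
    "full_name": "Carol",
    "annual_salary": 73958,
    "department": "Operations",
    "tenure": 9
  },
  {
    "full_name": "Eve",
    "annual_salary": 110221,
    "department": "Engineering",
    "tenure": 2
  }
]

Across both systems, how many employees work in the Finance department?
0

Schema mapping: "unit" (system_hr3) = "department" (system_hr1) = department

Finance employees in system_hr3: 0
Finance employees in system_hr1: 0

Total in Finance: 0 + 0 = 0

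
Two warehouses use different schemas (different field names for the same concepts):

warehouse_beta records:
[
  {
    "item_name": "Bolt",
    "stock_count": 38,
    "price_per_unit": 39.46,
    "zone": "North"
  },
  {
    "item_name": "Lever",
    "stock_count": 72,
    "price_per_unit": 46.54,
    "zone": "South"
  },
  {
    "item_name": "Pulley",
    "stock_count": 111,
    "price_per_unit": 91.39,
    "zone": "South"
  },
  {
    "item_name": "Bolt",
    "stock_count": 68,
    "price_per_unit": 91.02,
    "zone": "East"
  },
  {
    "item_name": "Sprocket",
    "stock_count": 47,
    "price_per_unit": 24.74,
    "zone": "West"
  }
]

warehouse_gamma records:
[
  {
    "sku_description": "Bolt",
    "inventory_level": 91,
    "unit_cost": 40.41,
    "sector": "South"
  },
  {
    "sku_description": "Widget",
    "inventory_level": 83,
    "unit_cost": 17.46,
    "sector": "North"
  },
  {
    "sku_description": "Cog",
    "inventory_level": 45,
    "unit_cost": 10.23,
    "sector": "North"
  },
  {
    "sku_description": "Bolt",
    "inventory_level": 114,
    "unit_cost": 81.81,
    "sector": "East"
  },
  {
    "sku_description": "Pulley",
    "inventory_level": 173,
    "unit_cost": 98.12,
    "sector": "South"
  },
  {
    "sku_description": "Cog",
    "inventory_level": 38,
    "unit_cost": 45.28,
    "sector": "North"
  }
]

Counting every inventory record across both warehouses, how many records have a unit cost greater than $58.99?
4

Schema mapping: "price_per_unit" (warehouse_beta) = "unit_cost" (warehouse_gamma) = unit cost

Records > $58.99 in warehouse_beta: 2
Records > $58.99 in warehouse_gamma: 2

Total count: 2 + 2 = 4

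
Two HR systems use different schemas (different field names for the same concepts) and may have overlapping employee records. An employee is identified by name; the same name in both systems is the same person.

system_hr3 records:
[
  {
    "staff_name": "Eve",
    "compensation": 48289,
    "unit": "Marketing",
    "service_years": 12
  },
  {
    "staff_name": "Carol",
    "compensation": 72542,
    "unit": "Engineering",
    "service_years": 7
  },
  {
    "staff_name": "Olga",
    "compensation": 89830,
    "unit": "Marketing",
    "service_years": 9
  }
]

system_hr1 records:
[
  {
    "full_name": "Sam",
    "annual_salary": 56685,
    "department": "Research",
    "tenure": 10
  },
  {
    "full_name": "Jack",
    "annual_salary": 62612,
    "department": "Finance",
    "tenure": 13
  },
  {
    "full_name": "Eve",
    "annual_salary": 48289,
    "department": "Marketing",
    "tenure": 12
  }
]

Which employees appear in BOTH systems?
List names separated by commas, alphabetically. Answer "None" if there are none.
Eve

Schema mapping: "staff_name" (system_hr3) = "full_name" (system_hr1) = employee name

Names in system_hr3: ['Carol', 'Eve', 'Olga']
Names in system_hr1: ['Eve', 'Jack', 'Sam']

Intersection: ['Eve']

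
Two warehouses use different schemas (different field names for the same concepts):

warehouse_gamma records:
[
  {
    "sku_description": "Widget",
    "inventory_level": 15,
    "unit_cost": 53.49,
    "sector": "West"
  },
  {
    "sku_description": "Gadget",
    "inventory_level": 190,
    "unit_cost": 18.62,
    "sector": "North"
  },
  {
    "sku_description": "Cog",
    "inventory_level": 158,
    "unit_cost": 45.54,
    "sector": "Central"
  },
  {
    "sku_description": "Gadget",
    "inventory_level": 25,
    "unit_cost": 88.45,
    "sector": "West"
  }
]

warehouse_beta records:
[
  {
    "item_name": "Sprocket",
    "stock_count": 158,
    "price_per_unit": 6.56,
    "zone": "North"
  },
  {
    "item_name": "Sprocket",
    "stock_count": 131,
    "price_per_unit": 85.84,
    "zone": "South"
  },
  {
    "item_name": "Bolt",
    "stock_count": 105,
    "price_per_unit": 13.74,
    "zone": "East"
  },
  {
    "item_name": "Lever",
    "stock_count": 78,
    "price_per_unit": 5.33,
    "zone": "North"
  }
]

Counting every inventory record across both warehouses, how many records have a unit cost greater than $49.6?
3

Schema mapping: "unit_cost" (warehouse_gamma) = "price_per_unit" (warehouse_beta) = unit cost

Records > $49.6 in warehouse_gamma: 2
Records > $49.6 in warehouse_beta: 1

Total count: 2 + 1 = 3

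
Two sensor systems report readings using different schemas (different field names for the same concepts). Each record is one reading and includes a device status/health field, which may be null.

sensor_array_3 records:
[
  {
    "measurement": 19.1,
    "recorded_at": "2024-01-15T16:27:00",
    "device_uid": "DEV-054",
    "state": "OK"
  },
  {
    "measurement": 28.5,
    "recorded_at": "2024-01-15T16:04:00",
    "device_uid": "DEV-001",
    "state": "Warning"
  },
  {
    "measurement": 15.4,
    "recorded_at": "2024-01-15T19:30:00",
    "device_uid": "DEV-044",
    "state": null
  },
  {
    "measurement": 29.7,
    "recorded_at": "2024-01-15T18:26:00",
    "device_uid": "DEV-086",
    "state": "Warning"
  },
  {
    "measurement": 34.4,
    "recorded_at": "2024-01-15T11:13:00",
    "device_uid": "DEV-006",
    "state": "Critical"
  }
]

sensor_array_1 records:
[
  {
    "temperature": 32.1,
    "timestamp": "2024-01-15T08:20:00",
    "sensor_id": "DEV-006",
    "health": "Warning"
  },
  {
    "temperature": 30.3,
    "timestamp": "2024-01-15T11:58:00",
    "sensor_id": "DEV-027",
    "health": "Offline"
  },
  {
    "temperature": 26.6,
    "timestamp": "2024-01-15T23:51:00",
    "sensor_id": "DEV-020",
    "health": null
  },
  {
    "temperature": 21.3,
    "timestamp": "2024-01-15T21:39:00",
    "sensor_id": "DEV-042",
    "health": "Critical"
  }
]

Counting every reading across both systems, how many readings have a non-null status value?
7

Schema mapping: "state" (sensor_array_3) = "health" (sensor_array_1) = status

Non-null in sensor_array_3: 4
Non-null in sensor_array_1: 3

Total non-null: 4 + 3 = 7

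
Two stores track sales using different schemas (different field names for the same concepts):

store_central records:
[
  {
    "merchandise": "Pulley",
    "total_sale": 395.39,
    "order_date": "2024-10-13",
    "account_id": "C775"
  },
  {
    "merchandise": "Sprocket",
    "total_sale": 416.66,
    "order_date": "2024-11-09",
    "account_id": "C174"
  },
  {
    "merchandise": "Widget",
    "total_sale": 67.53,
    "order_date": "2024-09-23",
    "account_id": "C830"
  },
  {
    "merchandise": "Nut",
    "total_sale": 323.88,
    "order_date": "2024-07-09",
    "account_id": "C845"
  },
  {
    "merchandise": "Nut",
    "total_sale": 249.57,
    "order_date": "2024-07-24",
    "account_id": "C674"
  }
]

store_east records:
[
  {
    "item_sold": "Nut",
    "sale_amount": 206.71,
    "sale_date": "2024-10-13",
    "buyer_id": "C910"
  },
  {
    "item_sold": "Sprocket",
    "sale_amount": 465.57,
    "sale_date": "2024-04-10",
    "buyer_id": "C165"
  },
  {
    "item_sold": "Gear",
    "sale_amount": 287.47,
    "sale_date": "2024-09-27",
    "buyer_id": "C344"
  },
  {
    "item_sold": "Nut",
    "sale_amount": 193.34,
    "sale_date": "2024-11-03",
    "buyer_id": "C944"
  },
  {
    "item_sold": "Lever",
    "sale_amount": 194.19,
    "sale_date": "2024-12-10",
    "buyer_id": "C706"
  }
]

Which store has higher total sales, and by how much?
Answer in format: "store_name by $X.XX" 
store_central by $105.75

Schema mapping: "total_sale" (store_central) = "sale_amount" (store_east) = sale amount

Total for store_central: 1453.03
Total for store_east: 1347.28

Difference: |1453.03 - 1347.28| = 105.75
store_central has higher sales by $105.75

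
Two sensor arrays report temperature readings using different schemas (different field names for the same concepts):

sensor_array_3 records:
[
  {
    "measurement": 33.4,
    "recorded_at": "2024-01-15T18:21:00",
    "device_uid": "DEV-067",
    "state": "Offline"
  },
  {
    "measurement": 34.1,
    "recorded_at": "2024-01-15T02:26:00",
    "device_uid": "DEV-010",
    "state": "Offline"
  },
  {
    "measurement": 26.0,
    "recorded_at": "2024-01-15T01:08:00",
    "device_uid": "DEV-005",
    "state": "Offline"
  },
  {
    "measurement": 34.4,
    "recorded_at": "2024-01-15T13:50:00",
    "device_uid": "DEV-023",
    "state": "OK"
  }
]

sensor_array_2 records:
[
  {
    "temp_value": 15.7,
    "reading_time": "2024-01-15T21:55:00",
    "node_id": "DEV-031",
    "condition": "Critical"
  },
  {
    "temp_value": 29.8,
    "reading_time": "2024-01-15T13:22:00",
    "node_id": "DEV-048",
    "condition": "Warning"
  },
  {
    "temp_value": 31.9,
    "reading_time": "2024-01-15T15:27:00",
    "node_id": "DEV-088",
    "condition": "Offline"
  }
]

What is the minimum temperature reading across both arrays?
15.7

Schema mapping: "measurement" (sensor_array_3) = "temp_value" (sensor_array_2) = temperature reading

Minimum in sensor_array_3: 26.0
Minimum in sensor_array_2: 15.7

Overall minimum: min(26.0, 15.7) = 15.7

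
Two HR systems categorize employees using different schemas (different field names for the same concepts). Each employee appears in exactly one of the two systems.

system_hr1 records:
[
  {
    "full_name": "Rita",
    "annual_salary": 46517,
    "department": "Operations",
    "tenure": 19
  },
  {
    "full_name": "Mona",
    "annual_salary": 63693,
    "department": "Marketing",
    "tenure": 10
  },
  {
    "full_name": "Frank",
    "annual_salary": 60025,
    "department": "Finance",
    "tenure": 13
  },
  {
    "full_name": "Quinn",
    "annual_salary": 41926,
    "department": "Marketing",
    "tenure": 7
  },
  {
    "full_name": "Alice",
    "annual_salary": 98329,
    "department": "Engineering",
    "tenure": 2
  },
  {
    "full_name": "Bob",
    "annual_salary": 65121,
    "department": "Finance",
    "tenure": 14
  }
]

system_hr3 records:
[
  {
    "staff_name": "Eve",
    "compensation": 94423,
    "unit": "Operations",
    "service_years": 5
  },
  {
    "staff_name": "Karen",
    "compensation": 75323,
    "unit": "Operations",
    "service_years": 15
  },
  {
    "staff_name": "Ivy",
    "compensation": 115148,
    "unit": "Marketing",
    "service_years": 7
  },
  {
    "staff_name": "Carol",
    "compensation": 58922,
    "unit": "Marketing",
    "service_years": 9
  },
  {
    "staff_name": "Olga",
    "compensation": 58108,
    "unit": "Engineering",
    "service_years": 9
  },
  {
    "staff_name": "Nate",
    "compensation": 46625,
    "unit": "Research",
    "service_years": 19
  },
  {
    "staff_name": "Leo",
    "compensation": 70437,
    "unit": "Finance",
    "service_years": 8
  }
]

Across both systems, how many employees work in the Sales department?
0

Schema mapping: "department" (system_hr1) = "unit" (system_hr3) = department

Sales employees in system_hr1: 0
Sales employees in system_hr3: 0

Total in Sales: 0 + 0 = 0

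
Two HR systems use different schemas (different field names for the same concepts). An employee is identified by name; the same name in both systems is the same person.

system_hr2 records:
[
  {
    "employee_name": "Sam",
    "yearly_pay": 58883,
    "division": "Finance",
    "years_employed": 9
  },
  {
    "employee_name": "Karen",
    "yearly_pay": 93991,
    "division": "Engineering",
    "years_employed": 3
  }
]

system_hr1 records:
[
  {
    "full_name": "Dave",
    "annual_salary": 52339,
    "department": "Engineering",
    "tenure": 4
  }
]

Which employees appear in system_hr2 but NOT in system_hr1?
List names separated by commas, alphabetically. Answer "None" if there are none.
Karen, Sam

Schema mapping: "employee_name" (system_hr2) = "full_name" (system_hr1) = employee name

Names in system_hr2: ['Karen', 'Sam']
Names in system_hr1: ['Dave']

In system_hr2 but not system_hr1: ['Karen', 'Sam']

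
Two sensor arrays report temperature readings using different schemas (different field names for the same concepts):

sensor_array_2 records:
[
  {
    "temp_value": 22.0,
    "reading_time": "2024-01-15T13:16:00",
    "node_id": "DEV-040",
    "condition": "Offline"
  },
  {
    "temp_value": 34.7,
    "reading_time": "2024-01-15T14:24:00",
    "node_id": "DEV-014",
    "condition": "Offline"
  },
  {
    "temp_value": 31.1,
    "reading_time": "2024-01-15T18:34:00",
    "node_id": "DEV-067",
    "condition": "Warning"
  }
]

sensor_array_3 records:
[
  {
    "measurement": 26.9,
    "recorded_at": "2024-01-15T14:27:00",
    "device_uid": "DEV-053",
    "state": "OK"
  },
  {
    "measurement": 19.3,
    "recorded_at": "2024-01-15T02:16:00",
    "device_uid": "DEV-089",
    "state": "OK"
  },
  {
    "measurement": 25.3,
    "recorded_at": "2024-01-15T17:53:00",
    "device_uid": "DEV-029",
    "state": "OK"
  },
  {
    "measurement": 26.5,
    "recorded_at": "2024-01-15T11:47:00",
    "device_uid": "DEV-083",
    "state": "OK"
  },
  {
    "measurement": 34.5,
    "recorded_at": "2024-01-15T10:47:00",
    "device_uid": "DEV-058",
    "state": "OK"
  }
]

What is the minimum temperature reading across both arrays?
19.3

Schema mapping: "temp_value" (sensor_array_2) = "measurement" (sensor_array_3) = temperature reading

Minimum in sensor_array_2: 22.0
Minimum in sensor_array_3: 19.3

Overall minimum: min(22.0, 19.3) = 19.3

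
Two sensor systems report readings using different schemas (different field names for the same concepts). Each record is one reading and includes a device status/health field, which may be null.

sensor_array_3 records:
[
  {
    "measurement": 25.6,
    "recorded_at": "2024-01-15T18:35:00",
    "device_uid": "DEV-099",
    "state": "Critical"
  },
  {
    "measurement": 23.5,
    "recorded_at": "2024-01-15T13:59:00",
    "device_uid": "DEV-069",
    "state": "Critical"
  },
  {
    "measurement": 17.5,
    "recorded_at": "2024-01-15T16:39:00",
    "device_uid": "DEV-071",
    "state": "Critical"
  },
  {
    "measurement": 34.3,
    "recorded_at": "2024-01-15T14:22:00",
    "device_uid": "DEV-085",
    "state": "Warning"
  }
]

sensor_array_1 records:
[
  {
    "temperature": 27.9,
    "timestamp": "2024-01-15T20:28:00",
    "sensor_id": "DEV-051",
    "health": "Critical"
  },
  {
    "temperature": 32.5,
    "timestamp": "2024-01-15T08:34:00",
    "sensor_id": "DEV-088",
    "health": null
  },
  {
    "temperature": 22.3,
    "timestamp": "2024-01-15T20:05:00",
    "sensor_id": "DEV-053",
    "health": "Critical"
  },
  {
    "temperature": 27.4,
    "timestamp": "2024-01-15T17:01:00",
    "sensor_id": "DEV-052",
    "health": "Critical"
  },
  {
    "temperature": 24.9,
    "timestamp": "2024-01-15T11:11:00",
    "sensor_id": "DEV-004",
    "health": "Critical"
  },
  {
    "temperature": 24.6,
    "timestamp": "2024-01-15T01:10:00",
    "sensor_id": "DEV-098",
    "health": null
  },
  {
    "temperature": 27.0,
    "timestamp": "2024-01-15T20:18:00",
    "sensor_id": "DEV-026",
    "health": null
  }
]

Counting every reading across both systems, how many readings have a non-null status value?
8

Schema mapping: "state" (sensor_array_3) = "health" (sensor_array_1) = status

Non-null in sensor_array_3: 4
Non-null in sensor_array_1: 4

Total non-null: 4 + 4 = 8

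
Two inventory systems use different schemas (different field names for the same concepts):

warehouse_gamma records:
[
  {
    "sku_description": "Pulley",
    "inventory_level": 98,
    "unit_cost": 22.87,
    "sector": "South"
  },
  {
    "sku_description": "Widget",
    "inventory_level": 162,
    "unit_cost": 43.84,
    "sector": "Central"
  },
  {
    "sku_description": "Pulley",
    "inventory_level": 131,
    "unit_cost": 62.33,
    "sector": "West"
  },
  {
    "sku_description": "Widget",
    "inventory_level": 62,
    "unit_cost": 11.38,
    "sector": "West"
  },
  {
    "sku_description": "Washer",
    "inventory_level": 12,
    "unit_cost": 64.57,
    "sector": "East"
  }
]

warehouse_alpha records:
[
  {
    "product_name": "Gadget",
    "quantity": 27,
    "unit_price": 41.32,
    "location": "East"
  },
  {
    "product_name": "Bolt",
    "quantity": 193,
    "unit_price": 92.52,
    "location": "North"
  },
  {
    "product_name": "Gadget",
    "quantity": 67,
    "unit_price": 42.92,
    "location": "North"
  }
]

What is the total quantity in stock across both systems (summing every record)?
752

To reconcile these schemas, identify the field holding the quantity in stock in each system:
1. In warehouse_gamma it is "inventory_level"
2. In warehouse_alpha it is "quantity"

From warehouse_gamma: 98 + 162 + 131 + 62 + 12 = 465
From warehouse_alpha: 27 + 193 + 67 = 287

Total: 465 + 287 = 752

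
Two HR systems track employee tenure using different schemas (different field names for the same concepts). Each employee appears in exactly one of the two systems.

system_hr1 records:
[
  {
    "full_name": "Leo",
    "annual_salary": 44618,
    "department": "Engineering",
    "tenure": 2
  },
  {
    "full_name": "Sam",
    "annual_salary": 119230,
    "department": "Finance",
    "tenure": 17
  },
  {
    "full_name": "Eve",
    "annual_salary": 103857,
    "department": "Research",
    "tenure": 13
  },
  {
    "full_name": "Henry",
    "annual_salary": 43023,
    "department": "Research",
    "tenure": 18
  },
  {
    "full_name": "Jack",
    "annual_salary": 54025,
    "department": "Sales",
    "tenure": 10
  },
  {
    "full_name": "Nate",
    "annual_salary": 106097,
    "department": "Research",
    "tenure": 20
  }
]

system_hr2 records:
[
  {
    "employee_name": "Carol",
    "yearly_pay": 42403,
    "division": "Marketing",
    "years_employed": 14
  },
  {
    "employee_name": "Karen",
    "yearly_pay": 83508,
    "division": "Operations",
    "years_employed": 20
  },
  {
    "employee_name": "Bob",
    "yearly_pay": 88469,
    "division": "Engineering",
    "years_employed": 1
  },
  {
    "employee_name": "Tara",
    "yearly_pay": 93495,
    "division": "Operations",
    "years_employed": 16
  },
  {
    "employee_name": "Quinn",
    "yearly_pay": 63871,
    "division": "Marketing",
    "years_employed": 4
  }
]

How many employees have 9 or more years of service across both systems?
8

Reconcile schemas: "tenure" (system_hr1) = "years_employed" (system_hr2) = years of service

From system_hr1: 5 employees with >= 9 years
From system_hr2: 3 employees with >= 9 years

Total: 5 + 3 = 8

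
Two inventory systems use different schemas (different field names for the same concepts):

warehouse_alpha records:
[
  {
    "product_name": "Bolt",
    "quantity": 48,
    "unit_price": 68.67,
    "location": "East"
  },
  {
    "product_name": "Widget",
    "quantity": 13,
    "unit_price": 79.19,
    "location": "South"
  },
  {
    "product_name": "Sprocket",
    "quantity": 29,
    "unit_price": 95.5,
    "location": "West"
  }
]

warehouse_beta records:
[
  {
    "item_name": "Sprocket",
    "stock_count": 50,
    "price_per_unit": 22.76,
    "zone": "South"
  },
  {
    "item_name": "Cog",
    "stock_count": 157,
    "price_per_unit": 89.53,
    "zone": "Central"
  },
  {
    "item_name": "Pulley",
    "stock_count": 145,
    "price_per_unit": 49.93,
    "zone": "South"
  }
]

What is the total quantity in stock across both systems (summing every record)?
442

To reconcile these schemas, identify the field holding the quantity in stock in each system:
1. In warehouse_alpha it is "quantity"
2. In warehouse_beta it is "stock_count"

From warehouse_alpha: 48 + 13 + 29 = 90
From warehouse_beta: 50 + 157 + 145 = 352

Total: 90 + 352 = 442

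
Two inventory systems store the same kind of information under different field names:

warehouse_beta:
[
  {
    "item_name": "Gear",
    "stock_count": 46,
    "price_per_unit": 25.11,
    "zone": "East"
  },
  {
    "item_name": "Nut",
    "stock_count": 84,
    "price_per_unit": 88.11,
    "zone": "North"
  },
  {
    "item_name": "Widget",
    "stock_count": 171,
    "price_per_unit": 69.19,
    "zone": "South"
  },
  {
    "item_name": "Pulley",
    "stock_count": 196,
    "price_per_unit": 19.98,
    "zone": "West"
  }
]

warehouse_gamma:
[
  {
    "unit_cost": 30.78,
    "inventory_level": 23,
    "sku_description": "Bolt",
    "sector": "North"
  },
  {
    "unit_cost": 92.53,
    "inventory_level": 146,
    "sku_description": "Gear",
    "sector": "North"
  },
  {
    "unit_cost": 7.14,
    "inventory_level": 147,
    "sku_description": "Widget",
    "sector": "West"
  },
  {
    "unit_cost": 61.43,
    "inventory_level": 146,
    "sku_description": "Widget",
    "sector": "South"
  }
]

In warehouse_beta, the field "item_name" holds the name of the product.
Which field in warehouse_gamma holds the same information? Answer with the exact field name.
sku_description

In warehouse_beta, "item_name" holds the name of the product.
The fields in warehouse_gamma are: "unit_cost", "inventory_level", "sku_description", "sector".
"sku_description" is the match: the name refers to the same concept and its values are product-name strings (e.g. 'Bolt', 'Gear').
The other fields ("unit_cost", "inventory_level", "sector") hold different kinds of data.

So "item_name" in warehouse_beta corresponds to "sku_description" in warehouse_gamma.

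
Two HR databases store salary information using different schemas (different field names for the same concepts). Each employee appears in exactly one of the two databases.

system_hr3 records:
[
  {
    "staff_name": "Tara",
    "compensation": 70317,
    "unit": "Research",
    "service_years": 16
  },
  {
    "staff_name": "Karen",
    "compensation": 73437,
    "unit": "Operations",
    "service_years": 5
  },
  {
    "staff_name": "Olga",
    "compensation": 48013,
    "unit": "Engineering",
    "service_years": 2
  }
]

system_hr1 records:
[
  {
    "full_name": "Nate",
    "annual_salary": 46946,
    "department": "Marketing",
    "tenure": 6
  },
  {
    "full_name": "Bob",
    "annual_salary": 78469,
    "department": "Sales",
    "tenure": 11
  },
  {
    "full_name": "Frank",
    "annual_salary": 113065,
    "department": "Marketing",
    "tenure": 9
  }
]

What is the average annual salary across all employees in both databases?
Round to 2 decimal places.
71707.83

Schema mapping: "compensation" (system_hr3) = "annual_salary" (system_hr1) = annual salary

All salaries: [70317, 73437, 48013, 46946, 78469, 113065]
Sum: 430247
Count: 6
Average: 430247 / 6 = 71707.83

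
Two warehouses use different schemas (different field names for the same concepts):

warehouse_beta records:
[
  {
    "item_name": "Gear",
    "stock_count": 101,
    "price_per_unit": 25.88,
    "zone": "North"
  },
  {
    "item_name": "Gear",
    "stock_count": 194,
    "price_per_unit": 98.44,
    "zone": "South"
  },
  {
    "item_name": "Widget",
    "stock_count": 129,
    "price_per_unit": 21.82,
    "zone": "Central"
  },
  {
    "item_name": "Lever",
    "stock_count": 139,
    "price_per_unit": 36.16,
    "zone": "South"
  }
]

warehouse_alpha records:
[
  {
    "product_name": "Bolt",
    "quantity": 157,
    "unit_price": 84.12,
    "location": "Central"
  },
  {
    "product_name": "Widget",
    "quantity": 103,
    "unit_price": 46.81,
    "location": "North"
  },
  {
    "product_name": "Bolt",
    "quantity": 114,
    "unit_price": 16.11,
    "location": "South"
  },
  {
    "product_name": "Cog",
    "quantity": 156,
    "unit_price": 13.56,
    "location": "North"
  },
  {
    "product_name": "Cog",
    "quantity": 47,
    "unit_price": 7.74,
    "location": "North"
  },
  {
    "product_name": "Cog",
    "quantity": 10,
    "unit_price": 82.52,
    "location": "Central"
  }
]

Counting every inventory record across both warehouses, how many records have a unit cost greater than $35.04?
5

Schema mapping: "price_per_unit" (warehouse_beta) = "unit_price" (warehouse_alpha) = unit cost

Records > $35.04 in warehouse_beta: 2
Records > $35.04 in warehouse_alpha: 3

Total count: 2 + 3 = 5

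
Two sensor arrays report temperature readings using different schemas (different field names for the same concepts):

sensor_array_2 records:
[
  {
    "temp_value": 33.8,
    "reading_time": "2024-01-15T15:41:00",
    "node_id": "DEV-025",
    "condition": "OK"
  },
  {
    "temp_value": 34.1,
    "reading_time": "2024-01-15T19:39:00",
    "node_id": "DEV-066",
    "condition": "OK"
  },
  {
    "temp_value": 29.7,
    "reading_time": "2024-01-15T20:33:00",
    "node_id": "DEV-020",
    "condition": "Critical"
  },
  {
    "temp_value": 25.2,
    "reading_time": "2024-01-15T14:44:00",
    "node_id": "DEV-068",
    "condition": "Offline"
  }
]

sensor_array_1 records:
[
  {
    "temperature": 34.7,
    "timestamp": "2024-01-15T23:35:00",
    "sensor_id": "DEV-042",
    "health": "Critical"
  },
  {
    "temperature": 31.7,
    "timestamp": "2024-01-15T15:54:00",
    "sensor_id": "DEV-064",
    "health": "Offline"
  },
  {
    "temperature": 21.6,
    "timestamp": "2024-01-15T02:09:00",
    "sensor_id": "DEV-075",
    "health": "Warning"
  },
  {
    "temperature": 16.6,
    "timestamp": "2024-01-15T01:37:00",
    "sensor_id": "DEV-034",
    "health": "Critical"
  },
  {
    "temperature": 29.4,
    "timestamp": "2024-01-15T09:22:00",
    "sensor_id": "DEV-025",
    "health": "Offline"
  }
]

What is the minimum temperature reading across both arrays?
16.6

Schema mapping: "temp_value" (sensor_array_2) = "temperature" (sensor_array_1) = temperature reading

Minimum in sensor_array_2: 25.2
Minimum in sensor_array_1: 16.6

Overall minimum: min(25.2, 16.6) = 16.6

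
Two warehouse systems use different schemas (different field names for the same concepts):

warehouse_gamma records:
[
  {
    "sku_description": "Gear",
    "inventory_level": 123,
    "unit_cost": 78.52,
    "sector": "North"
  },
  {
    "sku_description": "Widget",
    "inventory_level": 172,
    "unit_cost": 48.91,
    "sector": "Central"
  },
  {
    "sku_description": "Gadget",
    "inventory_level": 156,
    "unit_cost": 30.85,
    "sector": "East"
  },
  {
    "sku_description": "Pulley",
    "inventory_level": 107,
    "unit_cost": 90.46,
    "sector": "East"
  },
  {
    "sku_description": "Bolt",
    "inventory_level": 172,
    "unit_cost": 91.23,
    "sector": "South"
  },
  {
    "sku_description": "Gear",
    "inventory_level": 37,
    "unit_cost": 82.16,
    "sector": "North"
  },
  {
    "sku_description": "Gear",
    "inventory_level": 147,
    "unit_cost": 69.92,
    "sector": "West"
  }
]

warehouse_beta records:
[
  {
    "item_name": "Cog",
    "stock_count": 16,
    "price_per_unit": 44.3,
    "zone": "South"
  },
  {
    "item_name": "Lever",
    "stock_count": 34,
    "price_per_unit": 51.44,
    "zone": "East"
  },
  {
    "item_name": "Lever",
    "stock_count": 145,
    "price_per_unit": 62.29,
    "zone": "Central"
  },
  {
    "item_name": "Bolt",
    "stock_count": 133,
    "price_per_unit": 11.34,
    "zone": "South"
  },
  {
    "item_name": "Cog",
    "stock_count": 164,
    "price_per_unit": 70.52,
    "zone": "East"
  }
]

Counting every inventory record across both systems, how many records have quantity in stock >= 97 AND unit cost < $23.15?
1

Schema mappings:
- "inventory_level" (warehouse_gamma) = "stock_count" (warehouse_beta) = quantity
- "unit_cost" (warehouse_gamma) = "price_per_unit" (warehouse_beta) = unit cost

Records meeting both conditions in warehouse_gamma: 0
Records meeting both conditions in warehouse_beta: 1

Total: 0 + 1 = 1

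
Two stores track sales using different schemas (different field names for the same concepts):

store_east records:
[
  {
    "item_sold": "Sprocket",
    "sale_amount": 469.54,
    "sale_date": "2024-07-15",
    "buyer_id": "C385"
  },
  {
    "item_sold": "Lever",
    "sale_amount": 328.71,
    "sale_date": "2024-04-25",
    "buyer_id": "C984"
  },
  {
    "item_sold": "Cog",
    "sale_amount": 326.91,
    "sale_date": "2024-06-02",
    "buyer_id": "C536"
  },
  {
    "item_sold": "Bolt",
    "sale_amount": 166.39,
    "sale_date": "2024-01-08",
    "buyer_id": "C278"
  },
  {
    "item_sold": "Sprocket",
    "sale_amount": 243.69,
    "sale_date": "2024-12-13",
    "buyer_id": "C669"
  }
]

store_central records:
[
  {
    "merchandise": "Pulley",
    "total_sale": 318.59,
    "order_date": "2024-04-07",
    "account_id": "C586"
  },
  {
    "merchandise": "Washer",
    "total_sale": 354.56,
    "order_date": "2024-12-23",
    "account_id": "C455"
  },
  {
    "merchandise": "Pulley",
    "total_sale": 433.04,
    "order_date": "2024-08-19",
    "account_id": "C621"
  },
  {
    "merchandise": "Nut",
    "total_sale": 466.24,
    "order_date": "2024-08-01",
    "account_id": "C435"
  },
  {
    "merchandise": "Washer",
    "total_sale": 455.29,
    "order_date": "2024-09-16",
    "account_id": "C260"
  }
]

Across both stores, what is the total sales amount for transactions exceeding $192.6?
3396.57

Schema mapping: "sale_amount" (store_east) = "total_sale" (store_central) = sale amount

Sum of sales > $192.6 in store_east: 1368.85
Sum of sales > $192.6 in store_central: 2027.72

Total: 1368.85 + 2027.72 = 3396.57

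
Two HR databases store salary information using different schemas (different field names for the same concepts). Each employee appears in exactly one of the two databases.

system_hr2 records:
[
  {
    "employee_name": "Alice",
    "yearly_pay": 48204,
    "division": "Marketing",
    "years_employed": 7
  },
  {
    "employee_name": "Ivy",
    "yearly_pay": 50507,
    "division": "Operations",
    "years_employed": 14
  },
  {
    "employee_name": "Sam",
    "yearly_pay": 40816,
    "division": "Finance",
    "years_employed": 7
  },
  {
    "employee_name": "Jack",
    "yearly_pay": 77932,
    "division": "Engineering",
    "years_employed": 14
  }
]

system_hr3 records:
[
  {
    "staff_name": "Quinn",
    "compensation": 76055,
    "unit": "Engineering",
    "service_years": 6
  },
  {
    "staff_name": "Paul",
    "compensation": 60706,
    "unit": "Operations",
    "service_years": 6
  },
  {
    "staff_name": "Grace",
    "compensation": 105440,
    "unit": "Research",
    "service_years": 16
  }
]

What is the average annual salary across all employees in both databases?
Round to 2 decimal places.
65665.71

Schema mapping: "yearly_pay" (system_hr2) = "compensation" (system_hr3) = annual salary

All salaries: [48204, 50507, 40816, 77932, 76055, 60706, 105440]
Sum: 459660
Count: 7
Average: 459660 / 7 = 65665.71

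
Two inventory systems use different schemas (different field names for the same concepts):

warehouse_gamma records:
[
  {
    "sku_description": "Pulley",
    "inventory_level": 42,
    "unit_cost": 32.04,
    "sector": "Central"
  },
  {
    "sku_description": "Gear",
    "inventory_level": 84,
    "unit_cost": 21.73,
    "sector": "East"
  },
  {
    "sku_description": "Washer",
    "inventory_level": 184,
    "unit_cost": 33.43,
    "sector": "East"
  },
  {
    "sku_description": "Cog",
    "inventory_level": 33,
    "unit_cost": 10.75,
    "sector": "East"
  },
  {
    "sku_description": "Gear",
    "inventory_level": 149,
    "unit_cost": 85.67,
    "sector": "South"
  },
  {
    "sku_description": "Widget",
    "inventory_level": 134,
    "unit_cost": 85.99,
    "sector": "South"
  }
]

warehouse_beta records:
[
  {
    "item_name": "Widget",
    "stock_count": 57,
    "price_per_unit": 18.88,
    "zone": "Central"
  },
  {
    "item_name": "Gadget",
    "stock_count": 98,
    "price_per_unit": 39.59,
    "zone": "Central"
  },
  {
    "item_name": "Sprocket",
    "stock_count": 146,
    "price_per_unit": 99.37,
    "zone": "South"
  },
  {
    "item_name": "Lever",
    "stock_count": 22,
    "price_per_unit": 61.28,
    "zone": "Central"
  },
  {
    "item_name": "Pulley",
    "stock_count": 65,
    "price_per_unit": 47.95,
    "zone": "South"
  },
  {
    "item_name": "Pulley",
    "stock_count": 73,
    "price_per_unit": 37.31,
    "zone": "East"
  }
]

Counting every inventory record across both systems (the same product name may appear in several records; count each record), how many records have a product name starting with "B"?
0

Schema mapping: "sku_description" (warehouse_gamma) = "item_name" (warehouse_beta) = product name

Records with product name starting with "B" in warehouse_gamma: 0
Records with product name starting with "B" in warehouse_beta: 0

Total: 0 + 0 = 0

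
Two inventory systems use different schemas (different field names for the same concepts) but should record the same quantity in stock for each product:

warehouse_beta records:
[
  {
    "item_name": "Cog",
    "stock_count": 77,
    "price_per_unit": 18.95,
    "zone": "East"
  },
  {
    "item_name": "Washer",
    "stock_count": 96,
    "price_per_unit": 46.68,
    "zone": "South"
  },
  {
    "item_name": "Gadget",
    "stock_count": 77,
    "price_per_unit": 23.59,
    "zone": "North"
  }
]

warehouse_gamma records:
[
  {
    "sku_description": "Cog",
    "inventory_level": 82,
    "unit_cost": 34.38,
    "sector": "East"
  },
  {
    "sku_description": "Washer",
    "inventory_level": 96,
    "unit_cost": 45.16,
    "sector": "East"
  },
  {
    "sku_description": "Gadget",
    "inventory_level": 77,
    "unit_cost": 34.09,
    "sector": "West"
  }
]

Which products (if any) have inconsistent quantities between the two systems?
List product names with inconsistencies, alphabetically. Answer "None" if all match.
Cog

Schema mappings:
- "item_name" (warehouse_beta) = "sku_description" (warehouse_gamma) = product name
- "stock_count" (warehouse_beta) = "inventory_level" (warehouse_gamma) = quantity

Comparison:
  Cog: 77 vs 82 - MISMATCH
  Washer: 96 vs 96 - MATCH
  Gadget: 77 vs 77 - MATCH

Products with inconsistencies: Cog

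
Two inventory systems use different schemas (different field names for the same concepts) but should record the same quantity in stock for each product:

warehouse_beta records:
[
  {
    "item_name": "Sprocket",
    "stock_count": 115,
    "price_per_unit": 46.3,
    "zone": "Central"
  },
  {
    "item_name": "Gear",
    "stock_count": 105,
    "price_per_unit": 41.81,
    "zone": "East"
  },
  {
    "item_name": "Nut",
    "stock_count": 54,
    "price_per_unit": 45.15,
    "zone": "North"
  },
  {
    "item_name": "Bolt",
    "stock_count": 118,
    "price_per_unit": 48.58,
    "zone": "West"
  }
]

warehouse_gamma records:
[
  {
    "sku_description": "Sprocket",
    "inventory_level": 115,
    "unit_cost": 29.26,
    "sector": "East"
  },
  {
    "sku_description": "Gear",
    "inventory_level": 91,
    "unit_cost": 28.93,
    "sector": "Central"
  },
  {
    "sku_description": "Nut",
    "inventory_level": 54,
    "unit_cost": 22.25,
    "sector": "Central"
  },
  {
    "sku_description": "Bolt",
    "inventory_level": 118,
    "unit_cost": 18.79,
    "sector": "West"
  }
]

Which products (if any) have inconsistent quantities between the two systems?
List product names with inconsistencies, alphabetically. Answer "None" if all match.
Gear

Schema mappings:
- "item_name" (warehouse_beta) = "sku_description" (warehouse_gamma) = product name
- "stock_count" (warehouse_beta) = "inventory_level" (warehouse_gamma) = quantity

Comparison:
  Sprocket: 115 vs 115 - MATCH
  Gear: 105 vs 91 - MISMATCH
  Nut: 54 vs 54 - MATCH
  Bolt: 118 vs 118 - MATCH

Products with inconsistencies: Gear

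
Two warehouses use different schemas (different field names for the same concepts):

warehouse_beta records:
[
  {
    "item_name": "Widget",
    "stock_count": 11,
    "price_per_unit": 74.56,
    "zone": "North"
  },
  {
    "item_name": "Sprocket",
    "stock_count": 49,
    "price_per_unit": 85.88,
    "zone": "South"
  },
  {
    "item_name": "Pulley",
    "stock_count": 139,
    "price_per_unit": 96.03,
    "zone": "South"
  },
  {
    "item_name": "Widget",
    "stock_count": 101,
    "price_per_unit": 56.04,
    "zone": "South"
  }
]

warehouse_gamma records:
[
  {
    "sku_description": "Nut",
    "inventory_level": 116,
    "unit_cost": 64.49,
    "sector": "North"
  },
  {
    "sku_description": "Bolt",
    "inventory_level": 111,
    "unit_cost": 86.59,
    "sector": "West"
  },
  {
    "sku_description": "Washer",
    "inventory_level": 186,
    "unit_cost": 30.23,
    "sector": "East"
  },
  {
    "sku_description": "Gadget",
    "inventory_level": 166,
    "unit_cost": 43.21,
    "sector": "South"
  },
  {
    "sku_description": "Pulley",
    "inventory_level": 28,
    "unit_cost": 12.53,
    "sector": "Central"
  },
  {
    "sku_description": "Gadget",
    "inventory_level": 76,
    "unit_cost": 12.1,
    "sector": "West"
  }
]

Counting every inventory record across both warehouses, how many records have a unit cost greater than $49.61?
6

Schema mapping: "price_per_unit" (warehouse_beta) = "unit_cost" (warehouse_gamma) = unit cost

Records > $49.61 in warehouse_beta: 4
Records > $49.61 in warehouse_gamma: 2

Total count: 4 + 2 = 6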